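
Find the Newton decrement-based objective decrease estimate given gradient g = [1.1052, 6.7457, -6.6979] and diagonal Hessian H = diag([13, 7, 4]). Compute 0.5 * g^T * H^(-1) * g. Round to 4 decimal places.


Step 1: H is diagonal, so H^(-1) * g = [0.085, 0.9637, -1.6745].
Step 2: g^T H^(-1) g = sum_i g_i^2 / H_ii
  = (1.1052)^2/13 + (6.7457)^2/7 + (-6.6979)^2/4
  = 0.094 + 6.5006 + 11.2155 = 17.8101
Step 3: Objective decrease = 0.5 * g^T H^(-1) g = 8.905


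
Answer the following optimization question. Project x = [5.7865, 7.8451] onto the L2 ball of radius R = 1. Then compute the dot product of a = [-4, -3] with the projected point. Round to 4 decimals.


Step 1: Compute ||x|| (intermediates to 6 decimals).
||x|| = sqrt(5.7865^2 + 7.8451^2) = 9.748291
Step 2: Project.
Since ||x|| > R, scale = R/||x|| = 1/9.748291 = 0.102582, proj(x) = scale * x
proj(x) = [0.593591, 0.804766]
Step 3: Dot product.
a^T * proj(x) = -4*0.593591 - 3*0.804766 = -4.7887


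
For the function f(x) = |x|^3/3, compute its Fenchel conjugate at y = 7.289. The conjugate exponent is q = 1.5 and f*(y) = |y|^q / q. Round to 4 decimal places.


The conjugate exponent q satisfies 1/p + 1/q = 1.
p = 3, so q = 3/(3 - 1) = 1.5
|y|^q = 7.289^1.5 = 19.679
f*(7.289) = 19.679 / 1.5 = 13.1193


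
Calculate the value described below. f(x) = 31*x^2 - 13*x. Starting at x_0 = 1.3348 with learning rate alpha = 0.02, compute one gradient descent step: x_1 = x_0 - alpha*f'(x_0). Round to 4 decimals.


We compute the gradient at x_0 and apply the update.
f'(x) = 62*x - 13
f'(1.3348) = 62*1.3348 - 13 = 69.7576
x_1 = 1.3348 - 0.02*69.7576 = -0.0604


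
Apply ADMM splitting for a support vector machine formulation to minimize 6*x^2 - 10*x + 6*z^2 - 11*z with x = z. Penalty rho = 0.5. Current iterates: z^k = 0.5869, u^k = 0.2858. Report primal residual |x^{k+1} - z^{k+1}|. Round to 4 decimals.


ADMM iteration with rho = 0.5, z^k = 0.5869, u^k = 0.2858
Step 1: x-update.
Minimize 6*x^2 - 10*x + (0.5/2)*(x - 0.5869 + 0.2858)^2
FOC: (2*6 + 0.5)*x = 10 + 0.5*(0.5869 - 0.2858)
x^{k+1} = 0.812
Step 2: z-update.
Minimize 6*z^2 - 11*z + (0.5/2)*(0.812 - z + 0.2858)^2
FOC: (2*6 + 0.5)*z = 11 + 0.5*(0.812 + 0.2858)
z^{k+1} = 0.9239
Step 3: u-update.
u^{k+1} = 0.2858 + 0.812 - 0.9239 = 0.1739
Step 4: Primal residual = |0.812 - 0.9239| = 0.1119


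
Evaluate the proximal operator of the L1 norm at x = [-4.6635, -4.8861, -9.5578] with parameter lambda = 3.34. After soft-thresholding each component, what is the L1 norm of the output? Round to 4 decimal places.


Soft-thresholding with lambda = 3.34:
prox(-4.6635) = sign(-4.6635)*max(|-4.6635| - 3.34, 0) = -1.3235
prox(-4.8861) = sign(-4.8861)*max(|-4.8861| - 3.34, 0) = -1.5461
prox(-9.5578) = sign(-9.5578)*max(|-9.5578| - 3.34, 0) = -6.2178
prox(x) = [-1.3235, -1.5461, -6.2178]
||prox(x)||_1 = 1.3235 + 1.5461 + 6.2178 = 9.0874


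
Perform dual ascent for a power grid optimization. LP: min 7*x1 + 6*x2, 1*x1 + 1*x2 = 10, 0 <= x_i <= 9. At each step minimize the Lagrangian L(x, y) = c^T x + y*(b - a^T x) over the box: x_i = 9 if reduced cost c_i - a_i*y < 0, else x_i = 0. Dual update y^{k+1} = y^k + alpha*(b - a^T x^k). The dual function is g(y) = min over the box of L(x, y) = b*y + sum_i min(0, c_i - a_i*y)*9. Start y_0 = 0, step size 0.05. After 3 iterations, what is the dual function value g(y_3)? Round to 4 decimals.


Dual ascent for LP: min 7*x1 + 6*x2, 1*x1 + 1*x2 = 10, 0 <= x_i <= 9
Step 1: y^k = 0.0, reduced costs: (7.0, 6.0)
  x^k = (0.0, 0.0), subgradient = b - a^T x = 10.0
  y^{k+1} = 0.0 + 0.05*10.0 = 0.5
Step 2: y^k = 0.5, reduced costs: (6.5, 5.5)
  x^k = (0.0, 0.0), subgradient = b - a^T x = 10.0
  y^{k+1} = 0.5 + 0.05*10.0 = 1.0
Step 3: y^k = 1.0, reduced costs: (6.0, 5.0)
  x^k = (0.0, 0.0), subgradient = b - a^T x = 10.0
  y^{k+1} = 1.0 + 0.05*10.0 = 1.5
Dual objective at y_3 = 1.5: reduced costs (5.5, 4.5), box minimizer x = (0.0, 0.0)
g(y_3) = b*y + (c1 - a1*y)*x1 + (c2 - a2*y)*x2 = 10*1.5 + 5.5*0.0 + 4.5*0.0 = 15.0 + 0.0 + 0.0 = 15.0


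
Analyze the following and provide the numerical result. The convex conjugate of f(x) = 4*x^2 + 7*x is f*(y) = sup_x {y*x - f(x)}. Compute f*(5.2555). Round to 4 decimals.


f*(y) = sup_x {y*x - a*x^2 - b*x} = sup_x {(y-b)*x - a*x^2}
FOC: (y - b) - 2a*x = 0 => x* = (y - b)/(2a)
x* = (5.2555 - 7)/(2*4) = -0.2181
f*(5.2555) = (y-b)^2/(4a) = (5.2555 - 7)^2/(4*4)
= 3.0433/16 = 0.1902


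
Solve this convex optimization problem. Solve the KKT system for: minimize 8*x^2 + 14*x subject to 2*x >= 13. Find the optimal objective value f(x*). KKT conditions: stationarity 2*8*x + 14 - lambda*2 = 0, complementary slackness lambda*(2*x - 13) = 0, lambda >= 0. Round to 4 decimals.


Step 1: Try lambda = 0 (constraint inactive).
x_unc = -14/(2*8) = -0.875
Check: 2*-0.875 = -1.75 < 13 -- violated!
Step 2: Constraint must be active: 2*x = 13
x* = 13/2 = 6.5
lambda = (2*8*6.5 + 14)/2 = 59.0
Step 3: Compute optimal value.
f(x*) = 8*6.5^2 + 14*6.5 = 429.0


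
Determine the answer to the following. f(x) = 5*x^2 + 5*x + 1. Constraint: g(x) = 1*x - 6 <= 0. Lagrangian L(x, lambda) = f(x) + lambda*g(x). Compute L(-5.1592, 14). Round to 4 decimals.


Step 1: Evaluate f(x).
f(-5.1592) = 5*(-5.1592)^2 + 5*(-5.1592) + 1 = 108.2907
Step 2: Evaluate g(x).
g(-5.1592) = 1*-5.1592 - 6 = -11.1592
Step 3: Compute Lagrangian.
L = 108.2907 + 14*-11.1592 = -47.9381


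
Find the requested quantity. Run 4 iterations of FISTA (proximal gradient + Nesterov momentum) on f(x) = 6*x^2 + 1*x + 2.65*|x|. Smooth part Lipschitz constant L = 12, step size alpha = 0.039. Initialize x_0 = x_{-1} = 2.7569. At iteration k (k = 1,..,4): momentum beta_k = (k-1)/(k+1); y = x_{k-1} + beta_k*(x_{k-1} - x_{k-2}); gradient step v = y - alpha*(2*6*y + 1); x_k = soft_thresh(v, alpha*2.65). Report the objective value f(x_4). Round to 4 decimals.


FISTA on f(x) = 6*x^2 + 1*x + 2.65*|x|
L = 12, alpha = 0.039
Iteration 1: beta = 0.0, y = 2.7569 + 0.0*(2.7569 - 2.7569) = 2.7569
  grad(y) = 34.0828, v = y - alpha*grad = 1.4277
  prox(v) = soft_thresh(1.4277, 0.1034) = 1.3243
Iteration 2: beta = 0.3333, y = 1.3243 + 0.3333*(1.3243 - 2.7569) = 0.8468
  grad(y) = 11.1615, v = y - alpha*grad = 0.4115
  prox(v) = soft_thresh(0.4115, 0.1034) = 0.3081
Iteration 3: beta = 0.5, y = 0.3081 + 0.5*(0.3081 - 1.3243) = -0.1999
  grad(y) = -1.3993, v = y - alpha*grad = -0.1454
  prox(v) = soft_thresh(-0.1454, 0.1034) = -0.042
Iteration 4: beta = 0.6, y = -0.042 + 0.6*(-0.042 - 0.3081) = -0.2521
  grad(y) = -2.0254, v = y - alpha*grad = -0.1731
  prox(v) = soft_thresh(-0.1731, 0.1034) = -0.0698
f(x_4) = 6*(-0.0698)^2 + 1*(-0.0698) + 2.65*|-0.0698| = 0.1443


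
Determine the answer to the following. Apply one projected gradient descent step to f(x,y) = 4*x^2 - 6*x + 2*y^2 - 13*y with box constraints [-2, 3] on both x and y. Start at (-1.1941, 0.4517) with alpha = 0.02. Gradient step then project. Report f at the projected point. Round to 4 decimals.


Step 1: Compute gradient at (-1.1941, 0.4517).
grad_x = 2*4*-1.1941 - 6 = -15.5528
grad_y = 2*2*0.4517 - 13 = -11.1932
Step 2: Gradient step.
x_raw = -1.1941 - 0.02*-15.5528 = -0.883
y_raw = 0.4517 - 0.02*-11.1932 = 0.6756
Step 3: Project onto [-2, 3].
x_proj = clip(-0.883) = -0.883
y_proj = clip(0.6756) = 0.6756
Step 4: Evaluate f.
f(-0.883, 0.6756) = 0.5478


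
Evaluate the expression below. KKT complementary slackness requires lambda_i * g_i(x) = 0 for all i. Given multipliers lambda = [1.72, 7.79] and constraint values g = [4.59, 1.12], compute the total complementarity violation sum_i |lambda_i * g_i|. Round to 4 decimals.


KKT complementary slackness check:
lambda_1 * g_1 = 1.72 * 4.59 = 7.8948
lambda_2 * g_2 = 7.79 * 1.12 = 8.7248
Total violation = 7.8948 + 8.7248 = 16.6196


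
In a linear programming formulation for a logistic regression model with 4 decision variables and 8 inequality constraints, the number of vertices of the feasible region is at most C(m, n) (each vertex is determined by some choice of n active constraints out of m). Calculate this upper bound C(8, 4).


Each vertex corresponds to some choice of n active constraints out of m, so the number of vertices is at most C(m, n) = m! / (n!(m-n)!).
m = 8, n = 4
Numerator: 8 * 7 * 6 * 5
Denominator: 4! = 24
C(8, 4) = 70


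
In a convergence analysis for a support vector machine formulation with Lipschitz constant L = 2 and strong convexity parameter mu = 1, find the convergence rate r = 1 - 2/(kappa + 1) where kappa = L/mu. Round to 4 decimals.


Step 1: Compute the condition number.
kappa = L/mu = 2/1 = 2.0
Step 2: Compute the convergence rate.
r = 1 - 2/(kappa + 1) = 1 - 2*mu/(L + mu) = (L - mu)/(L + mu) = 1/3 = 0.3333


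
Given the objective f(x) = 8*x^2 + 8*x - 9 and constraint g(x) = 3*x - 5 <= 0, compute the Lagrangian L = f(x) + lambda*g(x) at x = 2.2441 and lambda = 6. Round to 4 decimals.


Step 1: Evaluate f(x).
f(2.2441) = 8*2.2441^2 + 8*2.2441 - 9 = 49.2407
Step 2: Evaluate g(x).
g(2.2441) = 3*2.2441 - 5 = 1.7323
Step 3: Compute Lagrangian.
L = 49.2407 + 6*1.7323 = 59.6345


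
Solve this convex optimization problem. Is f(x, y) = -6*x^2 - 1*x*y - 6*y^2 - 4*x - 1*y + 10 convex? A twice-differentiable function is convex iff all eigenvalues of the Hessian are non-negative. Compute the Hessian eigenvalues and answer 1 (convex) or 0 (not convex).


The Hessian of f(x,y) = -6*x^2 - 1*x*y - 6*y^2 - 4*x - 1*y + 10 is:
H = [[-12, -1], [-1, -12]]
Trace = -12 - 12 = -24
Determinant = -12*-12 - (-1)^2 = 143
Discriminant = (-24)^2 - 4*143 = 4.0
Eigenvalues: lambda_1 = -13.0, lambda_2 = -11.0
The function is not convex.

0


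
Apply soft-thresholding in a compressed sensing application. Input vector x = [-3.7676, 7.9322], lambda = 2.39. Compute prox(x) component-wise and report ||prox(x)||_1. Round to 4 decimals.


Soft-thresholding with lambda = 2.39:
prox(-3.7676) = sign(-3.7676)*max(|-3.7676| - 2.39, 0) = -1.3776
prox(7.9322) = sign(7.9322)*max(|7.9322| - 2.39, 0) = 5.5422
prox(x) = [-1.3776, 5.5422]
||prox(x)||_1 = 1.3776 + 5.5422 = 6.9198


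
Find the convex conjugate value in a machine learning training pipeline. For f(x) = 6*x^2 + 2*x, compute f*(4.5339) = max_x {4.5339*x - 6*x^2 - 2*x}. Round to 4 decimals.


f*(y) = sup_x {y*x - a*x^2 - b*x} = sup_x {(y-b)*x - a*x^2}
FOC: (y - b) - 2a*x = 0 => x* = (y - b)/(2a)
x* = (4.5339 - 2)/(2*6) = 0.2112
f*(4.5339) = (y-b)^2/(4a) = (4.5339 - 2)^2/(4*6)
= 6.4206/24 = 0.2675


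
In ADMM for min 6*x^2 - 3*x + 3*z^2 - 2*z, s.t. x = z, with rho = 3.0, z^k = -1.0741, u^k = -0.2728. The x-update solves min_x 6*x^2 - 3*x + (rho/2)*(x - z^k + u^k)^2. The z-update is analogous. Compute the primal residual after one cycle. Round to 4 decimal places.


ADMM iteration with rho = 3.0, z^k = -1.0741, u^k = -0.2728
Step 1: x-update.
Minimize 6*x^2 - 3*x + (3.0/2)*(x + 1.0741 - 0.2728)^2
FOC: (2*6 + 3.0)*x = 3 + 3.0*(-1.0741 + 0.2728)
x^{k+1} = 0.0397
Step 2: z-update.
Minimize 3*z^2 - 2*z + (3.0/2)*(0.0397 - z - 0.2728)^2
FOC: (2*3 + 3.0)*z = 2 + 3.0*(0.0397 - 0.2728)
z^{k+1} = 0.1445
Step 3: u-update.
u^{k+1} = -0.2728 + 0.0397 - 0.1445 = -0.3776
Step 4: Primal residual = |0.0397 - 0.1445| = 0.1048


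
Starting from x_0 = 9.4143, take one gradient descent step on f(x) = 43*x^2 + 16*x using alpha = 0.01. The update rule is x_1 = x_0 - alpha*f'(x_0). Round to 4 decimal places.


We compute the gradient at x_0 and apply the update.
f'(x) = 86*x + 16
f'(9.4143) = 86*9.4143 + 16 = 825.6298
x_1 = 9.4143 - 0.01*825.6298 = 1.158


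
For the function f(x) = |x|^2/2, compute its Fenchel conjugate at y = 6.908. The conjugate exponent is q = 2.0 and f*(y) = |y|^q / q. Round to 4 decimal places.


The conjugate exponent q satisfies 1/p + 1/q = 1.
p = 2, so q = 2/(2 - 1) = 2.0
|y|^q = 6.908^2.0 = 47.7205
f*(6.908) = 47.7205 / 2.0 = 23.8602


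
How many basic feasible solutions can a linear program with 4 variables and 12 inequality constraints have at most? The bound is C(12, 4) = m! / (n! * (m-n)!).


Each vertex corresponds to some choice of n active constraints out of m, so the number of vertices is at most C(m, n) = m! / (n!(m-n)!).
m = 12, n = 4
Numerator: 12 * 11 * 10 * 9
Denominator: 4! = 24
C(12, 4) = 495


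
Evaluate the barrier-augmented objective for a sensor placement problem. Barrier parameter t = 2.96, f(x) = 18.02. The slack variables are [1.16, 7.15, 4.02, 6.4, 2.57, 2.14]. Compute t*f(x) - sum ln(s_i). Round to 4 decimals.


Step 1: Compute log-barrier.
ln values: [0.1484, 1.9671, 1.3913, 1.8563, 0.9439, 0.7608]
phi = -(0.1484 + 1.9671 + 1.3913 + 1.8563 + 0.9439 + 0.7608) = -7.0678
Step 2: Compute augmented objective.
t*f(x) = 2.96*18.02 = 53.3392
Total = 53.3392 - 7.0678 = 46.2714


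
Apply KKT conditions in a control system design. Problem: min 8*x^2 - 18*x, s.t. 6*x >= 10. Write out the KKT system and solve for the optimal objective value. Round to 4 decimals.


Step 1: Try lambda = 0 (constraint inactive).
x_unc = 18/(2*8) = 1.125
Check: 6*1.125 = 6.75 < 10 -- violated!
Step 2: Constraint must be active: 6*x = 10
x* = 10/6 = 5/3 = 1.6667 (rounded; the exact value 5/3 is used below)
lambda = (2*8*(5/3) - 18)/6 = 1.4444
Step 3: Compute optimal value.
f(x*) = 8*(5/3)^2 - 18*(5/3) = -7.7778


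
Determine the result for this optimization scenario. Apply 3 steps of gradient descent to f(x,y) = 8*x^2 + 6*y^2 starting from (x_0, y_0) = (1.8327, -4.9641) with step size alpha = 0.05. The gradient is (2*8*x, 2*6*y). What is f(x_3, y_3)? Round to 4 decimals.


Gradient descent on f(x,y) = 8*x^2 + 6*y^2.
Starting point: (1.8327, -4.9641), alpha = 0.05
Step 1: grad_x = 2*8*1.8327 = 29.3232, grad_y = 2*6*-4.9641 = -59.5692
  x_1 = 1.8327 - 0.05*29.3232 = 0.3665
  y_1 = -4.9641 - 0.05*-59.5692 = -1.9856
Step 2: grad_x = 2*8*0.3665 = 5.8646, grad_y = 2*6*-1.9856 = -23.8277
  x_2 = 0.3665 - 0.05*5.8646 = 0.0733
  y_2 = -1.9856 - 0.05*-23.8277 = -0.7943
Step 3: grad_x = 2*8*0.0733 = 1.1729, grad_y = 2*6*-0.7943 = -9.5311
  x_3 = 0.0733 - 0.05*1.1729 = 0.0147
  y_3 = -0.7943 - 0.05*-9.5311 = -0.3177
f(0.0147, -0.3177) = 8*0.0147^2 + 6*(-0.3177)^2 = 0.6073


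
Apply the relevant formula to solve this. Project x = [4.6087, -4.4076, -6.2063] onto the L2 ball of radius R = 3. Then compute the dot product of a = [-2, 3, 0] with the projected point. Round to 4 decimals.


Step 1: Compute ||x|| (intermediates to 6 decimals).
||x|| = sqrt(4.6087^2 + (-4.4076)^2 + (-6.2063)^2) = 8.898607
Step 2: Project.
Since ||x|| > R, scale = R/||x|| = 3/8.898607 = 0.337131, proj(x) = scale * x
proj(x) = [1.553736, -1.485939, -2.092336]
Step 3: Dot product.
a^T * proj(x) = -2*1.553736 + 3*(-1.485939) + 0*(-2.092336) = -7.5653


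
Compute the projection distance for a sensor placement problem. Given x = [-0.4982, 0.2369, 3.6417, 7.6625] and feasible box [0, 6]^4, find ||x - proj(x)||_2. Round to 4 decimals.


Project each component onto [0, 6].
clip(-0.4982) = 0.0, clip(0.2369) = 0.2369, clip(3.6417) = 3.6417, clip(7.6625) = 6.0
Projection = [0.0, 0.2369, 3.6417, 6.0]
Squared diffs: [0.2482, 0.0, 0.0, 2.7639]
Distance = sqrt(3.0121) = 1.7355


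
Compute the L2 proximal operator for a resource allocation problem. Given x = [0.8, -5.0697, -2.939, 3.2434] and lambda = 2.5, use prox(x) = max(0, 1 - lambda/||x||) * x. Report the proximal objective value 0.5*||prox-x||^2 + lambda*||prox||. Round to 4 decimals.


Step 1: Compute ||x||.
||x|| = 6.7453
Step 2: Compute scaling factor.
scale = max(0, 1 - 2.5/6.7453) = 0.6294
Step 3: prox(x) = [0.5035, -3.1907, -1.8497, 2.0413]
||prox(x)|| = 4.2453
Step 4: Proximal objective.
0.5*||prox-x||^2 = 3.125
lambda*||prox|| = 10.6133
Total = 13.7383


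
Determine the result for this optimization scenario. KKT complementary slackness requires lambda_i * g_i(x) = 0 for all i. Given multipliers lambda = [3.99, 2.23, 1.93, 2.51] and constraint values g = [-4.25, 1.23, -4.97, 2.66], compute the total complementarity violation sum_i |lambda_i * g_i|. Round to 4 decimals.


KKT complementary slackness check:
lambda_1 * g_1 = 3.99 * -4.25 = -16.9575
lambda_2 * g_2 = 2.23 * 1.23 = 2.7429
lambda_3 * g_3 = 1.93 * -4.97 = -9.5921
lambda_4 * g_4 = 2.51 * 2.66 = 6.6766
Total violation = 16.9575 + 2.7429 + 9.5921 + 6.6766 = 35.9691


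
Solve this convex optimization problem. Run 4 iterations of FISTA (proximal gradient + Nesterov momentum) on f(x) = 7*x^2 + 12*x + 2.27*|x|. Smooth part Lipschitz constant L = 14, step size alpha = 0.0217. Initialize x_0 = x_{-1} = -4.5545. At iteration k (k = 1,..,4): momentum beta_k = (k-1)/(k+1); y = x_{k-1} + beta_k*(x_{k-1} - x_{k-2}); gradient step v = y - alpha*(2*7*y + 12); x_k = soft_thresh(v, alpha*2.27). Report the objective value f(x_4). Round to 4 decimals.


FISTA on f(x) = 7*x^2 + 12*x + 2.27*|x|
L = 14, alpha = 0.0217
Iteration 1: beta = 0.0, y = -4.5545 + 0.0*(-4.5545 + 4.5545) = -4.5545
  grad(y) = -51.763, v = y - alpha*grad = -3.4312
  prox(v) = soft_thresh(-3.4312, 0.0493) = -3.382
Iteration 2: beta = 0.3333, y = -3.382 + 0.3333*(-3.382 + 4.5545) = -2.9911
  grad(y) = -29.876, v = y - alpha*grad = -2.3428
  prox(v) = soft_thresh(-2.3428, 0.0493) = -2.2936
Iteration 3: beta = 0.5, y = -2.2936 + 0.5*(-2.2936 + 3.382) = -1.7494
  grad(y) = -12.4912, v = y - alpha*grad = -1.4783
  prox(v) = soft_thresh(-1.4783, 0.0493) = -1.4291
Iteration 4: beta = 0.6, y = -1.4291 + 0.6*(-1.4291 + 2.2936) = -0.9103
  grad(y) = -0.7448, v = y - alpha*grad = -0.8942
  prox(v) = soft_thresh(-0.8942, 0.0493) = -0.8449
f(x_4) = 7*(-0.8449)^2 + 12*(-0.8449) + 2.27*|-0.8449| = -3.2238


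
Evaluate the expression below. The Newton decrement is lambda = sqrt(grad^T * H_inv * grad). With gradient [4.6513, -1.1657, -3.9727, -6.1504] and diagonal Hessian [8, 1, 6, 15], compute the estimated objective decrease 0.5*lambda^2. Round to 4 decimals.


Step 1: H is diagonal, so H^(-1) * g = [0.5814, -1.1657, -0.6621, -0.41].
Step 2: g^T H^(-1) g = sum_i g_i^2 / H_ii
  = (4.6513)^2/8 + (-1.1657)^2/1 + (-3.9727)^2/6 + (-6.1504)^2/15
  = 2.7043 + 1.3589 + 2.6304 + 2.5218 = 9.2154
Step 3: Objective decrease = 0.5 * g^T H^(-1) g = 4.6077


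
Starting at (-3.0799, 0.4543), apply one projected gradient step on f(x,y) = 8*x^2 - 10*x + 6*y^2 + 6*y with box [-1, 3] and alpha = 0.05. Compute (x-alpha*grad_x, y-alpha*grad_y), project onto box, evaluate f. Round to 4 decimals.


Step 1: Compute gradient at (-3.0799, 0.4543).
grad_x = 2*8*-3.0799 - 10 = -59.2784
grad_y = 2*6*0.4543 + 6 = 11.4516
Step 2: Gradient step.
x_raw = -3.0799 - 0.05*-59.2784 = -0.116
y_raw = 0.4543 - 0.05*11.4516 = -0.1183
Step 3: Project onto [-1, 3].
x_proj = clip(-0.116) = -0.116
y_proj = clip(-0.1183) = -0.1183
Step 4: Evaluate f.
f(-0.116, -0.1183) = 0.6417


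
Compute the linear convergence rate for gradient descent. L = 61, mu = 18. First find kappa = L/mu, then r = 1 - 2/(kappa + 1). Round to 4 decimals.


Step 1: Compute the condition number.
kappa = L/mu = 61/18 = 3.3889
Step 2: Compute the convergence rate.
r = 1 - 2/(kappa + 1) = 1 - 2*mu/(L + mu) = (L - mu)/(L + mu) = 43/79 = 0.5443


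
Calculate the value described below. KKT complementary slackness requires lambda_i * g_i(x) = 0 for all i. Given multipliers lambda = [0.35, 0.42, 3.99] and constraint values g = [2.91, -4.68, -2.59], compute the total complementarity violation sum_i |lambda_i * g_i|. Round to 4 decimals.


KKT complementary slackness check:
lambda_1 * g_1 = 0.35 * 2.91 = 1.0185
lambda_2 * g_2 = 0.42 * -4.68 = -1.9656
lambda_3 * g_3 = 3.99 * -2.59 = -10.3341
Total violation = 1.0185 + 1.9656 + 10.3341 = 13.3182


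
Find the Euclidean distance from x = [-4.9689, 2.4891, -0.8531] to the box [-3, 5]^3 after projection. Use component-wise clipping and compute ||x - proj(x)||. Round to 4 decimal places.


Project each component onto [-3, 5].
clip(-4.9689) = -3.0, clip(2.4891) = 2.4891, clip(-0.8531) = -0.8531
Projection = [-3.0, 2.4891, -0.8531]
Squared diffs: [3.8766, 0.0, 0.0]
Distance = sqrt(3.8766) = 1.9689


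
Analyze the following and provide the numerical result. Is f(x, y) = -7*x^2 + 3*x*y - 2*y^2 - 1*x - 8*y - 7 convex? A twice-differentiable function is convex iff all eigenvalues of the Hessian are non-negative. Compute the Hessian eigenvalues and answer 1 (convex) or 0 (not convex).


The Hessian of f(x,y) = -7*x^2 + 3*x*y - 2*y^2 - 1*x - 8*y - 7 is:
H = [[-14, 3], [3, -4]]
Trace = -14 - 4 = -18
Determinant = -14*-4 - (3)^2 = 47
Discriminant = (-18)^2 - 4*47 = 136.0
Eigenvalues: lambda_1 = -14.831, lambda_2 = -3.169
The function is not convex.

0


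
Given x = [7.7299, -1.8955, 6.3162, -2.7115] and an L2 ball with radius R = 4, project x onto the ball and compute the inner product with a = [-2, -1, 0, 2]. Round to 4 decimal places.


Step 1: Compute ||x|| (intermediates to 6 decimals).
||x|| = sqrt(7.7299^2 + (-1.8955)^2 + 6.3162^2 + (-2.7115)^2) = 10.51622
Step 2: Project.
Since ||x|| > R, scale = R/||x|| = 4/10.51622 = 0.380365, proj(x) = scale * x
proj(x) = [2.940183, -0.720982, 2.402461, -1.03136]
Step 3: Dot product.
a^T * proj(x) = -2*2.940183 - 1*(-0.720982) + 0*2.402461 + 2*(-1.03136) = -7.2221


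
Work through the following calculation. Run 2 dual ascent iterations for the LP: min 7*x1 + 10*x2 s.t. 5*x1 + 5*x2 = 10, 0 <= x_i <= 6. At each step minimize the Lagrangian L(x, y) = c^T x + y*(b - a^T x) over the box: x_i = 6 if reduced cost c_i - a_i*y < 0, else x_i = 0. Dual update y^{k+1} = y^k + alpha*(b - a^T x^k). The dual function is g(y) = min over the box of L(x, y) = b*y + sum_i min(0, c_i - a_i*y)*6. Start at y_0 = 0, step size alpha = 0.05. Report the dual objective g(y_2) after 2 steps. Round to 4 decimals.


Dual ascent for LP: min 7*x1 + 10*x2, 5*x1 + 5*x2 = 10, 0 <= x_i <= 6
Step 1: y^k = 0.0, reduced costs: (7.0, 10.0)
  x^k = (0.0, 0.0), subgradient = b - a^T x = 10.0
  y^{k+1} = 0.0 + 0.05*10.0 = 0.5
Step 2: y^k = 0.5, reduced costs: (4.5, 7.5)
  x^k = (0.0, 0.0), subgradient = b - a^T x = 10.0
  y^{k+1} = 0.5 + 0.05*10.0 = 1.0
Dual objective at y_2 = 1.0: reduced costs (2.0, 5.0), box minimizer x = (0.0, 0.0)
g(y_2) = b*y + (c1 - a1*y)*x1 + (c2 - a2*y)*x2 = 10*1.0 + 2.0*0.0 + 5.0*0.0 = 10.0 + 0.0 + 0.0 = 10.0


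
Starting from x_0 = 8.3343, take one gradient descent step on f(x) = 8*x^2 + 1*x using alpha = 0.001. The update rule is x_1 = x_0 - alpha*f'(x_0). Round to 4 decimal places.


We compute the gradient at x_0 and apply the update.
f'(x) = 16*x + 1
f'(8.3343) = 16*8.3343 + 1 = 134.3488
x_1 = 8.3343 - 0.001*134.3488 = 8.2


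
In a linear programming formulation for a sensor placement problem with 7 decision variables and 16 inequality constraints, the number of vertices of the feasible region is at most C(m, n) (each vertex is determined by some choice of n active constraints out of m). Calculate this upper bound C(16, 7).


Each vertex corresponds to some choice of n active constraints out of m, so the number of vertices is at most C(m, n) = m! / (n!(m-n)!).
m = 16, n = 7
Numerator: 16 * 15 * 14 * 13 * 12 * 11 * 10
Denominator: 7! = 5040
C(16, 7) = 11440


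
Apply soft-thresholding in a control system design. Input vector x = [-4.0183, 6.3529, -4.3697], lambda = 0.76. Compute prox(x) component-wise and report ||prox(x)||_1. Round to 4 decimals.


Soft-thresholding with lambda = 0.76:
prox(-4.0183) = sign(-4.0183)*max(|-4.0183| - 0.76, 0) = -3.2583
prox(6.3529) = sign(6.3529)*max(|6.3529| - 0.76, 0) = 5.5929
prox(-4.3697) = sign(-4.3697)*max(|-4.3697| - 0.76, 0) = -3.6097
prox(x) = [-3.2583, 5.5929, -3.6097]
||prox(x)||_1 = 3.2583 + 5.5929 + 3.6097 = 12.4609


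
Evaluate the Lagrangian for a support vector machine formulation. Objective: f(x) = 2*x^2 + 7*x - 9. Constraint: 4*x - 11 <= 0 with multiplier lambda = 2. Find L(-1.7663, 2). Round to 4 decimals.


Step 1: Evaluate f(x).
f(-1.7663) = 2*(-1.7663)^2 + 7*(-1.7663) - 9 = -15.1245
Step 2: Evaluate g(x).
g(-1.7663) = 4*-1.7663 - 11 = -18.0652
Step 3: Compute Lagrangian.
L = -15.1245 + 2*-18.0652 = -51.2549


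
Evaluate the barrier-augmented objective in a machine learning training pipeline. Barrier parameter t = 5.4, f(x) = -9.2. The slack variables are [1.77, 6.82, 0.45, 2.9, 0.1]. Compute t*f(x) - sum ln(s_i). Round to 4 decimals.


Step 1: Compute log-barrier.
ln values: [0.571, 1.9199, -0.7985, 1.0647, -2.3026]
phi = -(0.571 + 1.9199 - 0.7985 + 1.0647 - 2.3026) = -0.4545
Step 2: Compute augmented objective.
t*f(x) = 5.4*-9.2 = -49.68
Total = -49.68 - 0.4545 = -50.1345


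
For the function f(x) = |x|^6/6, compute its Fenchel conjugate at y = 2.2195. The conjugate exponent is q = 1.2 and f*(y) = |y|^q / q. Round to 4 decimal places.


The conjugate exponent q satisfies 1/p + 1/q = 1.
p = 6, so q = 6/(6 - 1) = 1.2
|y|^q = 2.2195^1.2 = 2.6032
f*(2.2195) = 2.6032 / 1.2 = 2.1693


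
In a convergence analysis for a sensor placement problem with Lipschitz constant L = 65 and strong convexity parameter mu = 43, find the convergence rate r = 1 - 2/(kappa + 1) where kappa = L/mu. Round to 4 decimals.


Step 1: Compute the condition number.
kappa = L/mu = 65/43 = 1.5116
Step 2: Compute the convergence rate.
r = 1 - 2/(kappa + 1) = 1 - 2*mu/(L + mu) = (L - mu)/(L + mu) = 22/108 = 0.2037


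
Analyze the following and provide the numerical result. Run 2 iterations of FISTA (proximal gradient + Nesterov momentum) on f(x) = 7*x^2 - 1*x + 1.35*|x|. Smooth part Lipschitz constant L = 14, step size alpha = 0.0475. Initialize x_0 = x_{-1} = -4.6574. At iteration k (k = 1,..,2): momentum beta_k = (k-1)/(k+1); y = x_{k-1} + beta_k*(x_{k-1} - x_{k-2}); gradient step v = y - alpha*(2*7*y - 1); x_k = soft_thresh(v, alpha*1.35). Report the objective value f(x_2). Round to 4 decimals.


FISTA on f(x) = 7*x^2 - 1*x + 1.35*|x|
L = 14, alpha = 0.0475
Iteration 1: beta = 0.0, y = -4.6574 + 0.0*(-4.6574 + 4.6574) = -4.6574
  grad(y) = -66.2036, v = y - alpha*grad = -1.5127
  prox(v) = soft_thresh(-1.5127, 0.0641) = -1.4486
Iteration 2: beta = 0.3333, y = -1.4486 + 0.3333*(-1.4486 + 4.6574) = -0.379
  grad(y) = -6.3061, v = y - alpha*grad = -0.0795
  prox(v) = soft_thresh(-0.0795, 0.0641) = -0.0153
f(x_2) = 7*(-0.0153)^2 - 1*(-0.0153) + 1.35*|-0.0153| = 0.0377


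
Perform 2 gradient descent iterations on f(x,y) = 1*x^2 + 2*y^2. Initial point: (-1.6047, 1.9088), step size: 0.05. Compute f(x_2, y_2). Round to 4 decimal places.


Gradient descent on f(x,y) = 1*x^2 + 2*y^2.
Starting point: (-1.6047, 1.9088), alpha = 0.05
Step 1: grad_x = 2*1*-1.6047 = -3.2094, grad_y = 2*2*1.9088 = 7.6352
  x_1 = -1.6047 - 0.05*-3.2094 = -1.4442
  y_1 = 1.9088 - 0.05*7.6352 = 1.527
Step 2: grad_x = 2*1*-1.4442 = -2.8885, grad_y = 2*2*1.527 = 6.1082
  x_2 = -1.4442 - 0.05*-2.8885 = -1.2998
  y_2 = 1.527 - 0.05*6.1082 = 1.2216
f(-1.2998, 1.2216) = 1*(-1.2998)^2 + 2*1.2216^2 = 4.6743


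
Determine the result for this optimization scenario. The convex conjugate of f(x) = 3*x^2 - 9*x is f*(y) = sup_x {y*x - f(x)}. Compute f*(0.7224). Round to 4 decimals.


f*(y) = sup_x {y*x - a*x^2 - b*x} = sup_x {(y-b)*x - a*x^2}
FOC: (y - b) - 2a*x = 0 => x* = (y - b)/(2a)
x* = (0.7224 + 9)/(2*3) = 1.6204
f*(0.7224) = (y-b)^2/(4a) = (0.7224 + 9)^2/(4*3)
= 94.5251/12 = 7.8771


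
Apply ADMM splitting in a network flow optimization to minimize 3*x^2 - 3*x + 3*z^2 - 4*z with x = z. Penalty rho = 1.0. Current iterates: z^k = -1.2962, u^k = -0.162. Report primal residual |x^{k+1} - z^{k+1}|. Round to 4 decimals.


ADMM iteration with rho = 1.0, z^k = -1.2962, u^k = -0.162
Step 1: x-update.
Minimize 3*x^2 - 3*x + (1.0/2)*(x + 1.2962 - 0.162)^2
FOC: (2*3 + 1.0)*x = 3 + 1.0*(-1.2962 + 0.162)
x^{k+1} = 0.2665
Step 2: z-update.
Minimize 3*z^2 - 4*z + (1.0/2)*(0.2665 - z - 0.162)^2
FOC: (2*3 + 1.0)*z = 4 + 1.0*(0.2665 - 0.162)
z^{k+1} = 0.5864
Step 3: u-update.
u^{k+1} = -0.162 + 0.2665 - 0.5864 = -0.4818
Step 4: Primal residual = |0.2665 - 0.5864| = 0.3198


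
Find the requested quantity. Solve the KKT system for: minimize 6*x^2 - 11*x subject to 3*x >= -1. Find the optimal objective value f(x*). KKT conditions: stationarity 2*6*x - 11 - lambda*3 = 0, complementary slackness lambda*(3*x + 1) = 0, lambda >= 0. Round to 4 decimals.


Step 1: Try lambda = 0 (constraint inactive).
Stationarity: 2*6*x - 11 = 0
x* = 11/(2*6) = 11/12 = 0.9167 (rounded; the exact value 11/12 is used below)
Check constraint: 3*0.9167 = 2.7501 >= -1 -- satisfied.
Step 2: Compute optimal value.
f(x*) = 6*(11/12)^2 - 11*(11/12) = -5.0417


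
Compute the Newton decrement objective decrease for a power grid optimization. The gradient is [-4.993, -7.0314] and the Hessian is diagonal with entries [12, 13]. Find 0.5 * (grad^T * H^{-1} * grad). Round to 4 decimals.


Step 1: H is diagonal, so H^(-1) * g = [-0.4161, -0.5409].
Step 2: g^T H^(-1) g = sum_i g_i^2 / H_ii
  = (-4.993)^2/12 + (-7.0314)^2/13
  = 2.0775 + 3.8031 = 5.8806
Step 3: Objective decrease = 0.5 * g^T H^(-1) g = 2.9403


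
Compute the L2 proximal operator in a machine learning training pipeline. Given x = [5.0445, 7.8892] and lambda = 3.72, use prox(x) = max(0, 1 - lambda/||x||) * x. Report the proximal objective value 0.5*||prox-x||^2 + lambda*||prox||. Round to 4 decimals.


Step 1: Compute ||x||.
||x|| = 9.3641
Step 2: Compute scaling factor.
scale = max(0, 1 - 3.72/9.3641) = 0.6027
Step 3: prox(x) = [3.0405, 4.7551]
||prox(x)|| = 5.6441
Step 4: Proximal objective.
0.5*||prox-x||^2 = 6.9192
lambda*||prox|| = 20.9961
Total = 27.9153


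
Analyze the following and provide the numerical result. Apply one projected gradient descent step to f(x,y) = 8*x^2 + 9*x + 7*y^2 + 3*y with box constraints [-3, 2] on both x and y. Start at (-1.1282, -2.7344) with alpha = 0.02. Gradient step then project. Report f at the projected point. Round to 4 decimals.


Step 1: Compute gradient at (-1.1282, -2.7344).
grad_x = 2*8*-1.1282 + 9 = -9.0512
grad_y = 2*7*-2.7344 + 3 = -35.2816
Step 2: Gradient step.
x_raw = -1.1282 - 0.02*-9.0512 = -0.9472
y_raw = -2.7344 - 0.02*-35.2816 = -2.0288
Step 3: Project onto [-3, 2].
x_proj = clip(-0.9472) = -0.9472
y_proj = clip(-2.0288) = -2.0288
Step 4: Evaluate f.
f(-0.9472, -2.0288) = 21.3775


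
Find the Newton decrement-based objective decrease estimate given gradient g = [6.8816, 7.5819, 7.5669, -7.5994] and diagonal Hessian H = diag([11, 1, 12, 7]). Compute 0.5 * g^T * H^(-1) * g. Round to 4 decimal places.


Step 1: H is diagonal, so H^(-1) * g = [0.6256, 7.5819, 0.6306, -1.0856].
Step 2: g^T H^(-1) g = sum_i g_i^2 / H_ii
  = (6.8816)^2/11 + (7.5819)^2/1 + (7.5669)^2/12 + (-7.5994)^2/7
  = 4.3051 + 57.4852 + 4.7715 + 8.2501 = 74.812
Step 3: Objective decrease = 0.5 * g^T H^(-1) g = 37.406


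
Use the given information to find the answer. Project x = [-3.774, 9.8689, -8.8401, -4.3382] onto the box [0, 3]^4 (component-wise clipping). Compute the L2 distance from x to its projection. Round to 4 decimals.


Project each component onto [0, 3].
clip(-3.774) = 0.0, clip(9.8689) = 3.0, clip(-8.8401) = 0.0, clip(-4.3382) = 0.0
Projection = [0.0, 3.0, 0.0, 0.0]
Squared diffs: [14.2431, 47.1818, 78.1474, 18.82]
Distance = sqrt(158.3923) = 12.5854


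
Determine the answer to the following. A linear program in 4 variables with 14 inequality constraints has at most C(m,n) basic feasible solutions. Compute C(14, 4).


Each vertex corresponds to some choice of n active constraints out of m, so the number of vertices is at most C(m, n) = m! / (n!(m-n)!).
m = 14, n = 4
Numerator: 14 * 13 * 12 * 11
Denominator: 4! = 24
C(14, 4) = 1001


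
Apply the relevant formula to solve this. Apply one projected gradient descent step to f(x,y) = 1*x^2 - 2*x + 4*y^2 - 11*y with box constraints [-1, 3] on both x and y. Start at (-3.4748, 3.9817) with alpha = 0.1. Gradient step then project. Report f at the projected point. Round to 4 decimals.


Step 1: Compute gradient at (-3.4748, 3.9817).
grad_x = 2*1*-3.4748 - 2 = -8.9496
grad_y = 2*4*3.9817 - 11 = 20.8536
Step 2: Gradient step.
x_raw = -3.4748 - 0.1*-8.9496 = -2.5798
y_raw = 3.9817 - 0.1*20.8536 = 1.8963
Step 3: Project onto [-1, 3].
x_proj = clip(-2.5798) = -1.0
y_proj = clip(1.8963) = 1.8963
Step 4: Evaluate f.
f(-1.0, 1.8963) = -3.4753


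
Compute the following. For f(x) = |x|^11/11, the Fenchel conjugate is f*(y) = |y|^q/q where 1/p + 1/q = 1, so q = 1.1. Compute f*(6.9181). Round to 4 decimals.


The conjugate exponent q satisfies 1/p + 1/q = 1.
p = 11, so q = 11/(11 - 1) = 1.1
|y|^q = 6.9181^1.1 = 8.3943
f*(6.9181) = 8.3943 / 1.1 = 7.6312


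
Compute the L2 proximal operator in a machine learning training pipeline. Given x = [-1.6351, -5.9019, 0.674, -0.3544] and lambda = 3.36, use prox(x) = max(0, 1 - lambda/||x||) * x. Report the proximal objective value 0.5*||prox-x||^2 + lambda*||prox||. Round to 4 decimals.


Step 1: Compute ||x||.
||x|| = 6.1714
Step 2: Compute scaling factor.
scale = max(0, 1 - 3.36/6.1714) = 0.4556
Step 3: prox(x) = [-0.7449, -2.6886, 0.307, -0.1614]
||prox(x)|| = 2.8114
Step 4: Proximal objective.
0.5*||prox-x||^2 = 5.6448
lambda*||prox|| = 9.4463
Total = 15.091


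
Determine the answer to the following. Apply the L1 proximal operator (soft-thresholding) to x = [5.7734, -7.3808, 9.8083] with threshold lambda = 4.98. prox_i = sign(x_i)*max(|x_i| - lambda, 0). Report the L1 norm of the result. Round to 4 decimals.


Soft-thresholding with lambda = 4.98:
prox(5.7734) = sign(5.7734)*max(|5.7734| - 4.98, 0) = 0.7934
prox(-7.3808) = sign(-7.3808)*max(|-7.3808| - 4.98, 0) = -2.4008
prox(9.8083) = sign(9.8083)*max(|9.8083| - 4.98, 0) = 4.8283
prox(x) = [0.7934, -2.4008, 4.8283]
||prox(x)||_1 = 0.7934 + 2.4008 + 4.8283 = 8.0225


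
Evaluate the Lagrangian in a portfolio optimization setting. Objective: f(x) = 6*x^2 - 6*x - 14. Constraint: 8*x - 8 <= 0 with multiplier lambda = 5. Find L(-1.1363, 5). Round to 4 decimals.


Step 1: Evaluate f(x).
f(-1.1363) = 6*(-1.1363)^2 - 6*(-1.1363) - 14 = 0.5649
Step 2: Evaluate g(x).
g(-1.1363) = 8*-1.1363 - 8 = -17.0904
Step 3: Compute Lagrangian.
L = 0.5649 + 5*-17.0904 = -84.8871


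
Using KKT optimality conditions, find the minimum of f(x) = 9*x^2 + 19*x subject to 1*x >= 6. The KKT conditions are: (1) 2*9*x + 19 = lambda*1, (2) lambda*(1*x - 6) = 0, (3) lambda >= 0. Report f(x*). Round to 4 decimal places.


Step 1: Try lambda = 0 (constraint inactive).
x_unc = -19/(2*9) = -1.0556
Check: 1*-1.0556 = -1.0556 < 6 -- violated!
Step 2: Constraint must be active: 1*x = 6
x* = 6/1 = 6.0
lambda = (2*9*6.0 + 19)/1 = 127.0
Step 3: Compute optimal value.
f(x*) = 9*6.0^2 + 19*6.0 = 438.0


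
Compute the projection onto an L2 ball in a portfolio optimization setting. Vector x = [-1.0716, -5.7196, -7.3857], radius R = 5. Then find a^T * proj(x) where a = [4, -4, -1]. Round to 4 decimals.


Step 1: Compute ||x|| (intermediates to 6 decimals).
||x|| = sqrt((-1.0716)^2 + (-5.7196)^2 + (-7.3857)^2) = 9.402697
Step 2: Project.
Since ||x|| > R, scale = R/||x|| = 5/9.402697 = 0.531762, proj(x) = scale * x
proj(x) = [-0.569836, -3.041466, -3.927435]
Step 3: Dot product.
a^T * proj(x) = 4*(-0.569836) - 4*(-3.041466) - 1*(-3.927435) = 13.814


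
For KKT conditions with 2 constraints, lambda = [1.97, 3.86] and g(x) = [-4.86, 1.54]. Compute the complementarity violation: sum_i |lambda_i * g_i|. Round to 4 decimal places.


KKT complementary slackness check:
lambda_1 * g_1 = 1.97 * -4.86 = -9.5742
lambda_2 * g_2 = 3.86 * 1.54 = 5.9444
Total violation = 9.5742 + 5.9444 = 15.5186


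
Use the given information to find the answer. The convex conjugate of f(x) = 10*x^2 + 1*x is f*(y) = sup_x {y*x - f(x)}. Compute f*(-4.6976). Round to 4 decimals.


f*(y) = sup_x {y*x - a*x^2 - b*x} = sup_x {(y-b)*x - a*x^2}
FOC: (y - b) - 2a*x = 0 => x* = (y - b)/(2a)
x* = (-4.6976 - 1)/(2*10) = -0.2849
f*(-4.6976) = (y-b)^2/(4a) = (-4.6976 - 1)^2/(4*10)
= 32.4626/40 = 0.8116


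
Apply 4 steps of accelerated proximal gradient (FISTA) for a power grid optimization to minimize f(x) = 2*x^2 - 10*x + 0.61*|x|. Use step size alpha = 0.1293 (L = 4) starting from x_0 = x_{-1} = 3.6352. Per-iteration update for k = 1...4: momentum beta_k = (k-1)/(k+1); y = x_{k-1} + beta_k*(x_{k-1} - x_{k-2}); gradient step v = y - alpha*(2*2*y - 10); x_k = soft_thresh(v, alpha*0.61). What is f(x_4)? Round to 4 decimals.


FISTA on f(x) = 2*x^2 - 10*x + 0.61*|x|
L = 4, alpha = 0.1293
Iteration 1: beta = 0.0, y = 3.6352 + 0.0*(3.6352 - 3.6352) = 3.6352
  grad(y) = 4.5408, v = y - alpha*grad = 3.0481
  prox(v) = soft_thresh(3.0481, 0.0789) = 2.9692
Iteration 2: beta = 0.3333, y = 2.9692 + 0.3333*(2.9692 - 3.6352) = 2.7472
  grad(y) = 0.9888, v = y - alpha*grad = 2.6193
  prox(v) = soft_thresh(2.6193, 0.0789) = 2.5405
Iteration 3: beta = 0.5, y = 2.5405 + 0.5*(2.5405 - 2.9692) = 2.3261
  grad(y) = -0.6955, v = y - alpha*grad = 2.416
  prox(v) = soft_thresh(2.416, 0.0789) = 2.3372
Iteration 4: beta = 0.6, y = 2.3372 + 0.6*(2.3372 - 2.5405) = 2.2152
  grad(y) = -1.1392, v = y - alpha*grad = 2.3625
  prox(v) = soft_thresh(2.3625, 0.0789) = 2.2836
f(x_4) = 2*2.2836^2 - 10*2.2836 + 0.61*|2.2836| = -11.0134


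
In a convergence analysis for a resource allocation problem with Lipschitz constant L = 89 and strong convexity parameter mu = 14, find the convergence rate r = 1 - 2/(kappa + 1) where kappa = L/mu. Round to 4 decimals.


Step 1: Compute the condition number.
kappa = L/mu = 89/14 = 6.3571
Step 2: Compute the convergence rate.
r = 1 - 2/(kappa + 1) = 1 - 2*mu/(L + mu) = (L - mu)/(L + mu) = 75/103 = 0.7282


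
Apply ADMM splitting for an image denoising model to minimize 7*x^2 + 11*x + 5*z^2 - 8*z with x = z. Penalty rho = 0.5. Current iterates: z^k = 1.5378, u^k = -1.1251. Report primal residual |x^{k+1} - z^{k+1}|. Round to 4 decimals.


ADMM iteration with rho = 0.5, z^k = 1.5378, u^k = -1.1251
Step 1: x-update.
Minimize 7*x^2 + 11*x + (0.5/2)*(x - 1.5378 - 1.1251)^2
FOC: (2*7 + 0.5)*x = -11 + 0.5*(1.5378 + 1.1251)
x^{k+1} = -0.6668
Step 2: z-update.
Minimize 5*z^2 - 8*z + (0.5/2)*(-0.6668 - z - 1.1251)^2
FOC: (2*5 + 0.5)*z = 8 + 0.5*(-0.6668 - 1.1251)
z^{k+1} = 0.6766
Step 3: u-update.
u^{k+1} = -1.1251 - 0.6668 - 0.6766 = -2.4685
Step 4: Primal residual = |-0.6668 - 0.6766| = 1.3434


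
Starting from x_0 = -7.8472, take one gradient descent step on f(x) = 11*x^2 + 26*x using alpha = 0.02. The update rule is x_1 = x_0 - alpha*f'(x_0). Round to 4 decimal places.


We compute the gradient at x_0 and apply the update.
f'(x) = 22*x + 26
f'(-7.8472) = 22*-7.8472 + 26 = -146.6384
x_1 = -7.8472 - 0.02*-146.6384 = -4.9144


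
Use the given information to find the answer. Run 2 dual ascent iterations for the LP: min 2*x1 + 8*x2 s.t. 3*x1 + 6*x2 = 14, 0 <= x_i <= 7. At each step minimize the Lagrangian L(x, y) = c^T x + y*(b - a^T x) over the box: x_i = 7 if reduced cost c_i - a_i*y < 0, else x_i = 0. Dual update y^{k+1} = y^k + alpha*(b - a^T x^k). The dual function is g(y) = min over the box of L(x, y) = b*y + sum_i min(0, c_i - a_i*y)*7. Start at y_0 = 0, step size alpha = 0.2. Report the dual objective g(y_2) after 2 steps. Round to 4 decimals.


Dual ascent for LP: min 2*x1 + 8*x2, 3*x1 + 6*x2 = 14, 0 <= x_i <= 7
Step 1: y^k = 0.0, reduced costs: (2.0, 8.0)
  x^k = (0.0, 0.0), subgradient = b - a^T x = 14.0
  y^{k+1} = 0.0 + 0.2*14.0 = 2.8
Step 2: y^k = 2.8, reduced costs: (-6.4, -8.8)
  x^k = (7.0, 7.0), subgradient = b - a^T x = -49.0
  y^{k+1} = 2.8 + 0.2*-49.0 = -7.0
Dual objective at y_2 = -7.0: reduced costs (23.0, 50.0), box minimizer x = (0.0, 0.0)
g(y_2) = b*y + (c1 - a1*y)*x1 + (c2 - a2*y)*x2 = 14*(-7.0) + 23.0*0.0 + 50.0*0.0 = -98.0 + 0.0 + 0.0 = -98.0


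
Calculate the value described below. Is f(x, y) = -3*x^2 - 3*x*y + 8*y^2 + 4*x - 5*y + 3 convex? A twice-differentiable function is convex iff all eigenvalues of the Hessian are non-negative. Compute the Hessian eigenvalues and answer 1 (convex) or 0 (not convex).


The Hessian of f(x,y) = -3*x^2 - 3*x*y + 8*y^2 + 4*x - 5*y + 3 is:
H = [[-6, -3], [-3, 16]]
Trace = -6 + 16 = 10
Determinant = -6*16 - (-3)^2 = -105
Discriminant = (10)^2 - 4*-105 = 520.0
Eigenvalues: lambda_1 = -6.4018, lambda_2 = 16.4018
The function is not convex.

0


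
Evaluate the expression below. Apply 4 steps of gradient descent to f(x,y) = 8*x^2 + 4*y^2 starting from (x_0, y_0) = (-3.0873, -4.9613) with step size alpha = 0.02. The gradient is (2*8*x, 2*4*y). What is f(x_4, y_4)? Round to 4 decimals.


Gradient descent on f(x,y) = 8*x^2 + 4*y^2.
Starting point: (-3.0873, -4.9613), alpha = 0.02
Step 1: grad_x = 2*8*-3.0873 = -49.3968, grad_y = 2*4*-4.9613 = -39.6904
  x_1 = -3.0873 - 0.02*-49.3968 = -2.0994
  y_1 = -4.9613 - 0.02*-39.6904 = -4.1675
Step 2: grad_x = 2*8*-2.0994 = -33.5898, grad_y = 2*4*-4.1675 = -33.3399
  x_2 = -2.0994 - 0.02*-33.5898 = -1.4276
  y_2 = -4.1675 - 0.02*-33.3399 = -3.5007
Step 3: grad_x = 2*8*-1.4276 = -22.8411, grad_y = 2*4*-3.5007 = -28.0055
  x_3 = -1.4276 - 0.02*-22.8411 = -0.9707
  y_3 = -3.5007 - 0.02*-28.0055 = -2.9406
Step 4: grad_x = 2*8*-0.9707 = -15.5319, grad_y = 2*4*-2.9406 = -23.5247
  x_4 = -0.9707 - 0.02*-15.5319 = -0.6601
  y_4 = -2.9406 - 0.02*-23.5247 = -2.4701
f(-0.6601, -2.4701) = 8*(-0.6601)^2 + 4*(-2.4701)^2 = 27.8913
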